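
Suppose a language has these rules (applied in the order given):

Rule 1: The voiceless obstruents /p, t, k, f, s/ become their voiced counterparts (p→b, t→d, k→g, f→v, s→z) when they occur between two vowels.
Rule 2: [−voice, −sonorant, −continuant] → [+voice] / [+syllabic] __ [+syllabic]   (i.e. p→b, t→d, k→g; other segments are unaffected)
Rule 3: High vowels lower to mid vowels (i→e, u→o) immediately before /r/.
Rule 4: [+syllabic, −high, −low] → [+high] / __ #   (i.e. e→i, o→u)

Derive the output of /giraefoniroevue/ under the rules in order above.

Rule 1 (intervocalic voicing): /f/ is a voiceless obstruent between vowels /e/ and /o/, so it voices to [v]. /giraefoniroevue/ → giraevoniroevue.
Rule 2 (intervocalic voicing): no segment meets the environment; /giraevoniroevue/ is unchanged.
Rule 3 (pre-rhotic lowering): /i/ is a high vowel immediately before /r/, so it lowers to [e]. /i/ is a high vowel immediately before /r/, so it lowers to [e]. /giraevoniroevue/ → geraevoneroevue.
Rule 4 (final vowel raising): /e/ is a mid vowel in word-final position, so it raises to [i]. /geraevoneroevue/ → geraevoneroevui.

geraevoneroevui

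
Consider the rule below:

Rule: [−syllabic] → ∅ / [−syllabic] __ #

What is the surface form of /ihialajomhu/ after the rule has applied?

ihialajomhu

No segment of /ihialajomhu/ meets the structural description of the rule, so the form surfaces unchanged.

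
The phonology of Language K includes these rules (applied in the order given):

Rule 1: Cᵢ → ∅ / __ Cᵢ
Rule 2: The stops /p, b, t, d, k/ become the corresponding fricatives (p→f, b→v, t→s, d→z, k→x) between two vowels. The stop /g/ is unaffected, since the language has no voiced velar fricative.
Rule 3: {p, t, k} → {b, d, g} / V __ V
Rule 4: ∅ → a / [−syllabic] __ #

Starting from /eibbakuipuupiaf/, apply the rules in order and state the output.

Rule 1 (degemination): /bb/ is a geminate; the first /b/ deletes. /eibbakuipuupiaf/ → eibakuipuupiaf.
Rule 2 (intervocalic spirantization): /b/ is a stop between vowels /i/ and /a/, so it spirantizes to the fricative [v]. /k/ is a stop between vowels /a/ and /u/, so it spirantizes to the fricative [x]. /p/ is a stop between vowels /i/ and /u/, so it spirantizes to the fricative [f]. /p/ is a stop between vowels /u/ and /i/, so it spirantizes to the fricative [f]. /eibakuipuupiaf/ → eivaxuifuufiaf.
Rule 3 (intervocalic voicing): no segment meets the environment; /eivaxuifuufiaf/ is unchanged.
Rule 4 (final a-epenthesis): the form ends in the consonant /f/, so [a] is inserted word-finally. /eivaxuifuufiaf/ → eivaxuifuufiafa.

eivaxuifuufiafa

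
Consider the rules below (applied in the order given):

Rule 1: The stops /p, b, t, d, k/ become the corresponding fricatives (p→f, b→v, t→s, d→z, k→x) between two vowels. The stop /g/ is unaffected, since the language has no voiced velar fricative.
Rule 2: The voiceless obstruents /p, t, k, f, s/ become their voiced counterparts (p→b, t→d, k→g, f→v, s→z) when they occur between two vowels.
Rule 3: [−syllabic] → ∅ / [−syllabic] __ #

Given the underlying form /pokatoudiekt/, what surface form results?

poxazouziek

Rule 1 (intervocalic spirantization): /k/ is a stop between vowels /o/ and /a/, so it spirantizes to the fricative [x]. /t/ is a stop between vowels /a/ and /o/, so it spirantizes to the fricative [s]. /d/ is a stop between vowels /u/ and /i/, so it spirantizes to the fricative [z]. /pokatoudiekt/ → poxasouziekt.
Rule 2 (intervocalic voicing): /s/ is a voiceless obstruent between vowels /a/ and /o/, so it voices to [z]. /poxasouziekt/ → poxazouziekt.
Rule 3 (final cluster simplification): /t/ is the second consonant of a word-final cluster /kt/, so it deletes. /poxazouziekt/ → poxazouziek.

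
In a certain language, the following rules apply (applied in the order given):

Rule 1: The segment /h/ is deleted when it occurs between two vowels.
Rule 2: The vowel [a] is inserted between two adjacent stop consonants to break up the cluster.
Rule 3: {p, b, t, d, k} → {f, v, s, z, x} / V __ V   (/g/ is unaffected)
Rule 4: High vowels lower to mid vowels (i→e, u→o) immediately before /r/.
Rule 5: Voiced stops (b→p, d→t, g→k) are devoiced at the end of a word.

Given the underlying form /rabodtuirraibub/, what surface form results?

ravozasuerraivup

Rule 1 (intervocalic h-deletion): no segment meets the environment; /rabodtuirraibub/ is unchanged.
Rule 2 (stop-cluster a-epenthesis): /d/ and /t/ form a stop–stop cluster, so [a] is inserted between them. /rabodtuirraibub/ → rabodatuirraibub.
Rule 3 (intervocalic spirantization): /b/ is a stop between vowels /a/ and /o/, so it spirantizes to the fricative [v]. /d/ is a stop between vowels /o/ and /a/, so it spirantizes to the fricative [z]. /t/ is a stop between vowels /a/ and /u/, so it spirantizes to the fricative [s]. /b/ is a stop between vowels /i/ and /u/, so it spirantizes to the fricative [v]. /rabodatuirraibub/ → ravozasuirraivub.
Rule 4 (pre-rhotic lowering): /i/ is a high vowel immediately before /r/, so it lowers to [e]. /ravozasuirraivub/ → ravozasuerraivub.
Rule 5 (final devoicing): /b/ is a voiced stop in word-final position, so it devoices to [p]. /ravozasuerraivub/ → ravozasuerraivup.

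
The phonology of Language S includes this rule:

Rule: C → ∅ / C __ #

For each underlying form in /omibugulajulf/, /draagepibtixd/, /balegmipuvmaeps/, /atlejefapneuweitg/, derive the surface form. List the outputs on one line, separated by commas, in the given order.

/omibugulajulf/: /f/ is the second consonant of a word-final cluster /lf/, so it deletes. → [omibugulajul].
/draagepibtixd/: /d/ is the second consonant of a word-final cluster /xd/, so it deletes. → [draagepibtix].
/balegmipuvmaeps/: /s/ is the second consonant of a word-final cluster /ps/, so it deletes. → [balegmipuvmaep].
/atlejefapneuweitg/: /g/ is the second consonant of a word-final cluster /tg/, so it deletes. → [atlejefapneuweit].

omibugulajul, draagepibtix, balegmipuvmaep, atlejefapneuweit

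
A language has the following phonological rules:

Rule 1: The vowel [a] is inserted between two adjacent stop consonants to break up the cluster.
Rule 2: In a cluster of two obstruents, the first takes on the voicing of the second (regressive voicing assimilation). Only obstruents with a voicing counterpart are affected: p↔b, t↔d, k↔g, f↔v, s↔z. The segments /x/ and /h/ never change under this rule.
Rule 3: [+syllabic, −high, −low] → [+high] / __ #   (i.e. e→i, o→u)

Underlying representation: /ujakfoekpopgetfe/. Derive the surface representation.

ujakfoekapopagetfi

Rule 1 (stop-cluster a-epenthesis): /k/ and /p/ form a stop–stop cluster, so [a] is inserted between them. /p/ and /g/ form a stop–stop cluster, so [a] is inserted between them. /ujakfoekpopgetfe/ → ujakfoekapopagetfe.
Rule 2 (regressive voicing assimilation): no segment meets the environment; /ujakfoekapopagetfe/ is unchanged.
Rule 3 (final vowel raising): /e/ is a mid vowel in word-final position, so it raises to [i]. /ujakfoekapopagetfe/ → ujakfoekapopagetfi.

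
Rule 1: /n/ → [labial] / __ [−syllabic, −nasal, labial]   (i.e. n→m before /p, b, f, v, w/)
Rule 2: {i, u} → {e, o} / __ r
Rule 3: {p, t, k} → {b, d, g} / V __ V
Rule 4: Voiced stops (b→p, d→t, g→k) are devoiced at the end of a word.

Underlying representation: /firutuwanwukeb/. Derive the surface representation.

Rule 1 (nasal place assimilation): /n/ precedes the labial consonant /w/, so it assimilates in place to [m]. /firutuwanwukeb/ → firutuwamwukeb.
Rule 2 (pre-rhotic lowering): /i/ is a high vowel immediately before /r/, so it lowers to [e]. /firutuwamwukeb/ → ferutuwamwukeb.
Rule 3 (intervocalic voicing): /t/ is a voiceless stop between vowels /u/ and /u/, so it voices to [d]. /k/ is a voiceless stop between vowels /u/ and /e/, so it voices to [g]. /ferutuwamwukeb/ → feruduwamwugeb.
Rule 4 (final devoicing): /b/ is a voiced stop in word-final position, so it devoices to [p]. /feruduwamwugeb/ → feruduwamwugep.

feruduwamwugep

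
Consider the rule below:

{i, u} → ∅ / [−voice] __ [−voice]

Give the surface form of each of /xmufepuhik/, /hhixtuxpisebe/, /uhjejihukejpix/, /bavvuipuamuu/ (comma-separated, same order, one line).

/xmufepuhik/: /u/ is a high vowel flanked by voiceless consonants /p/ and /h/, so it deletes. /i/ is a high vowel flanked by voiceless consonants /h/ and /k/, so it deletes. → [xmufephk].
/hhixtuxpisebe/: /i/ is a high vowel flanked by voiceless consonants /h/ and /x/, so it deletes. /u/ is a high vowel flanked by voiceless consonants /t/ and /x/, so it deletes. /i/ is a high vowel flanked by voiceless consonants /p/ and /s/, so it deletes. → [hhxtxpsebe].
/uhjejihukejpix/: /u/ is a high vowel flanked by voiceless consonants /h/ and /k/, so it deletes. /i/ is a high vowel flanked by voiceless consonants /p/ and /x/, so it deletes. → [uhjejihkejpx].
/bavvuipuamuu/: the rule's environment is not met; surfaces unchanged as [bavvuipuamuu].

xmufephk, hhxtxpsebe, uhjejihkejpx, bavvuipuamuu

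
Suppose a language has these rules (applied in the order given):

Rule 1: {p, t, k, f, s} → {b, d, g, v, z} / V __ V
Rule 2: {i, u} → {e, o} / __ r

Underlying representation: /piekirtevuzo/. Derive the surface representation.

Rule 1 (intervocalic voicing): /k/ is a voiceless obstruent between vowels /e/ and /i/, so it voices to [g]. /piekirtevuzo/ → piegirtevuzo.
Rule 2 (pre-rhotic lowering): /i/ is a high vowel immediately before /r/, so it lowers to [e]. /piegirtevuzo/ → piegertevuzo.

piegertevuzo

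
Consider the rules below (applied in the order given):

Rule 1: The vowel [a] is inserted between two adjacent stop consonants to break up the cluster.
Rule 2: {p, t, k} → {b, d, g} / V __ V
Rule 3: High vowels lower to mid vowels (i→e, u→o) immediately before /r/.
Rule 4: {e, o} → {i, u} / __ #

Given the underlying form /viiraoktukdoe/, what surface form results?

vieraogadugadoi

Rule 1 (stop-cluster a-epenthesis): /k/ and /t/ form a stop–stop cluster, so [a] is inserted between them. /k/ and /d/ form a stop–stop cluster, so [a] is inserted between them. /viiraoktukdoe/ → viiraokatukadoe.
Rule 2 (intervocalic voicing): /k/ is a voiceless stop between vowels /o/ and /a/, so it voices to [g]. /t/ is a voiceless stop between vowels /a/ and /u/, so it voices to [d]. /k/ is a voiceless stop between vowels /u/ and /a/, so it voices to [g]. /viiraokatukadoe/ → viiraogadugadoe.
Rule 3 (pre-rhotic lowering): /i/ is a high vowel immediately before /r/, so it lowers to [e]. /viiraogadugadoe/ → vieraogadugadoe.
Rule 4 (final vowel raising): /e/ is a mid vowel in word-final position, so it raises to [i]. /vieraogadugadoe/ → vieraogadugadoi.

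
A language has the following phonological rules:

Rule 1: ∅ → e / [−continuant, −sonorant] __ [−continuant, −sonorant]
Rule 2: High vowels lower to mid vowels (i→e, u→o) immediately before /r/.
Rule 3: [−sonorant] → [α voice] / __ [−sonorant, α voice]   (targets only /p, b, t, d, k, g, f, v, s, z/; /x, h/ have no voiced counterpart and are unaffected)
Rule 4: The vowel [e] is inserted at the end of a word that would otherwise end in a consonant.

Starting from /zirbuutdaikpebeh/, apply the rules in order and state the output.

zerbuutedaikepebehe

Rule 1 (stop-cluster e-epenthesis): /t/ and /d/ form a stop–stop cluster, so [e] is inserted between them. /k/ and /p/ form a stop–stop cluster, so [e] is inserted between them. /zirbuutdaikpebeh/ → zirbuutedaikepebeh.
Rule 2 (pre-rhotic lowering): /i/ is a high vowel immediately before /r/, so it lowers to [e]. /zirbuutedaikepebeh/ → zerbuutedaikepebeh.
Rule 3 (regressive voicing assimilation): no segment meets the environment; /zerbuutedaikepebeh/ is unchanged.
Rule 4 (final e-epenthesis): the form ends in the consonant /h/, so [e] is inserted word-finally. /zerbuutedaikepebeh/ → zerbuutedaikepebehe.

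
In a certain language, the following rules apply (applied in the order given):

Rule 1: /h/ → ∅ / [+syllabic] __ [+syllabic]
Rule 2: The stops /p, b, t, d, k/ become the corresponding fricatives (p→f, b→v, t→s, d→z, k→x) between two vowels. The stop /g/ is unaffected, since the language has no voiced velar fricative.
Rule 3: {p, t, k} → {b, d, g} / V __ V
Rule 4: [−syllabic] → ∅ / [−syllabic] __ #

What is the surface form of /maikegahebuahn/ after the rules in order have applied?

maixegaevuah

Rule 1 (intervocalic h-deletion): /h/ occurs between vowels /a/ and /e/, so it deletes. /maikegahebuahn/ → maikegaebuahn.
Rule 2 (intervocalic spirantization): /k/ is a stop between vowels /i/ and /e/, so it spirantizes to the fricative [x]. /b/ is a stop between vowels /e/ and /u/, so it spirantizes to the fricative [v]. /maikegaebuahn/ → maixegaevuahn.
Rule 3 (intervocalic voicing): no segment meets the environment; /maixegaevuahn/ is unchanged.
Rule 4 (final cluster simplification): /n/ is the second consonant of a word-final cluster /hn/, so it deletes. /maixegaevuahn/ → maixegaevuah.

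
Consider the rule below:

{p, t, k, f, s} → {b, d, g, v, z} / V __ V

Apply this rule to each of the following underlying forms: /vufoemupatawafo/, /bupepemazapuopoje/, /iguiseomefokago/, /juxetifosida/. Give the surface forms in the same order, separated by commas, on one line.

/vufoemupatawafo/: /f/ is a voiceless obstruent between vowels /u/ and /o/, so it voices to [v]. /p/ is a voiceless obstruent between vowels /u/ and /a/, so it voices to [b]. /t/ is a voiceless obstruent between vowels /a/ and /a/, so it voices to [d]. /f/ is a voiceless obstruent between vowels /a/ and /o/, so it voices to [v]. → [vuvoemubadawavo].
/bupepemazapuopoje/: /p/ is a voiceless obstruent between vowels /u/ and /e/, so it voices to [b]. /p/ is a voiceless obstruent between vowels /e/ and /e/, so it voices to [b]. /p/ is a voiceless obstruent between vowels /a/ and /u/, so it voices to [b]. /p/ is a voiceless obstruent between vowels /o/ and /o/, so it voices to [b]. → [bubebemazabuoboje].
/iguiseomefokago/: /s/ is a voiceless obstruent between vowels /i/ and /e/, so it voices to [z]. /f/ is a voiceless obstruent between vowels /e/ and /o/, so it voices to [v]. /k/ is a voiceless obstruent between vowels /o/ and /a/, so it voices to [g]. → [iguizeomevogago].
/juxetifosida/: /t/ is a voiceless obstruent between vowels /e/ and /i/, so it voices to [d]. /f/ is a voiceless obstruent between vowels /i/ and /o/, so it voices to [v]. /s/ is a voiceless obstruent between vowels /o/ and /i/, so it voices to [z]. → [juxedivozida].

vuvoemubadawavo, bubebemazabuoboje, iguizeomevogago, juxedivozida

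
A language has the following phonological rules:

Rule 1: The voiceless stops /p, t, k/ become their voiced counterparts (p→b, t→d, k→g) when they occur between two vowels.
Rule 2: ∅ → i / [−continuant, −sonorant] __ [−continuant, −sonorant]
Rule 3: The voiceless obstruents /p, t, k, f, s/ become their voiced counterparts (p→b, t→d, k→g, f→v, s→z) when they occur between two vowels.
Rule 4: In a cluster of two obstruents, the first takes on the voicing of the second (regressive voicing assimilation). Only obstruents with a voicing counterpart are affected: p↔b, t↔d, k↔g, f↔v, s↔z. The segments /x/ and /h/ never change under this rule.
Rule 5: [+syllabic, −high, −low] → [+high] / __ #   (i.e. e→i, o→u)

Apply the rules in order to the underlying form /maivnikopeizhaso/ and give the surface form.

maivnigobeishazu

Rule 1 (intervocalic voicing): /k/ is a voiceless stop between vowels /i/ and /o/, so it voices to [g]. /p/ is a voiceless stop between vowels /o/ and /e/, so it voices to [b]. /maivnikopeizhaso/ → maivnigobeizhaso.
Rule 2 (stop-cluster i-epenthesis): no segment meets the environment; /maivnigobeizhaso/ is unchanged.
Rule 3 (intervocalic voicing): /s/ is a voiceless obstruent between vowels /a/ and /o/, so it voices to [z]. /maivnigobeizhaso/ → maivnigobeizhazo.
Rule 4 (regressive voicing assimilation): /z/ precedes the voiceless obstruent /h/, so it devoices to [s] by assimilation. /maivnigobeizhazo/ → maivnigobeishazo.
Rule 5 (final vowel raising): /o/ is a mid vowel in word-final position, so it raises to [u]. /maivnigobeishazo/ → maivnigobeishazu.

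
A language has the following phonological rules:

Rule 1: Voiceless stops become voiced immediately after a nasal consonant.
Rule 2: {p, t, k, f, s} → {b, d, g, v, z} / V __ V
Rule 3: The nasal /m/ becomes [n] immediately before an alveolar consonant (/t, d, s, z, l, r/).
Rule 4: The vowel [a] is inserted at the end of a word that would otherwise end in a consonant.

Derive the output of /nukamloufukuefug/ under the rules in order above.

Rule 1 (post-nasal voicing): no segment meets the environment; /nukamloufukuefug/ is unchanged.
Rule 2 (intervocalic voicing): /k/ is a voiceless obstruent between vowels /u/ and /a/, so it voices to [g]. /f/ is a voiceless obstruent between vowels /u/ and /u/, so it voices to [v]. /k/ is a voiceless obstruent between vowels /u/ and /u/, so it voices to [g]. /f/ is a voiceless obstruent between vowels /e/ and /u/, so it voices to [v]. /nukamloufukuefug/ → nugamlouvuguevug.
Rule 3 (nasal place assimilation): /m/ precedes the alveolar consonant /l/, so it assimilates in place to [n]. /nugamlouvuguevug/ → nuganlouvuguevug.
Rule 4 (final a-epenthesis): the form ends in the consonant /g/, so [a] is inserted word-finally. /nuganlouvuguevug/ → nuganlouvuguevuga.

nuganlouvuguevuga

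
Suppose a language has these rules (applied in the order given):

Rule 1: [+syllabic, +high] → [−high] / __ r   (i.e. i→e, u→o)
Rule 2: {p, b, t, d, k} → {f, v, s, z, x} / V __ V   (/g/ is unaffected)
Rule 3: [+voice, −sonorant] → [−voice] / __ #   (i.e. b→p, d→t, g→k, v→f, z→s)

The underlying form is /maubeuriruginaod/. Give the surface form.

Rule 1 (pre-rhotic lowering): /u/ is a high vowel immediately before /r/, so it lowers to [o]. /i/ is a high vowel immediately before /r/, so it lowers to [e]. /maubeuriruginaod/ → maubeoreruginaod.
Rule 2 (intervocalic spirantization): /b/ is a stop between vowels /u/ and /e/, so it spirantizes to the fricative [v]. /maubeoreruginaod/ → mauveoreruginaod.
Rule 3 (final devoicing): /d/ is a voiced obstruent in word-final position, so it devoices to [t]. /mauveoreruginaod/ → mauveoreruginaot.

mauveoreruginaot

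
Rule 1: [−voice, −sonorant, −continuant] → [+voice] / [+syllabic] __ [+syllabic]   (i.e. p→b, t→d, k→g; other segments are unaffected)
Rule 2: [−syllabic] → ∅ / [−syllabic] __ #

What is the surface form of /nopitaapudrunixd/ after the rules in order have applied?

Rule 1 (intervocalic voicing): /p/ is a voiceless stop between vowels /o/ and /i/, so it voices to [b]. /t/ is a voiceless stop between vowels /i/ and /a/, so it voices to [d]. /p/ is a voiceless stop between vowels /a/ and /u/, so it voices to [b]. /nopitaapudrunixd/ → nobidaabudrunixd.
Rule 2 (final cluster simplification): /d/ is the second consonant of a word-final cluster /xd/, so it deletes. /nobidaabudrunixd/ → nobidaabudrunix.

nobidaabudrunix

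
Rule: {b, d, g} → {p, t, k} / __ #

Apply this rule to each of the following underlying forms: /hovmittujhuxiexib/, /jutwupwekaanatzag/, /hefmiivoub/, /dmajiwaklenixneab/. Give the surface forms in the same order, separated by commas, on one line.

/hovmittujhuxiexib/: /b/ is a voiced stop in word-final position, so it devoices to [p]. → [hovmittujhuxiexip].
/jutwupwekaanatzag/: /g/ is a voiced stop in word-final position, so it devoices to [k]. → [jutwupwekaanatzak].
/hefmiivoub/: /b/ is a voiced stop in word-final position, so it devoices to [p]. → [hefmiivoup].
/dmajiwaklenixneab/: /b/ is a voiced stop in word-final position, so it devoices to [p]. → [dmajiwaklenixneap].

hovmittujhuxiexip, jutwupwekaanatzak, hefmiivoup, dmajiwaklenixneap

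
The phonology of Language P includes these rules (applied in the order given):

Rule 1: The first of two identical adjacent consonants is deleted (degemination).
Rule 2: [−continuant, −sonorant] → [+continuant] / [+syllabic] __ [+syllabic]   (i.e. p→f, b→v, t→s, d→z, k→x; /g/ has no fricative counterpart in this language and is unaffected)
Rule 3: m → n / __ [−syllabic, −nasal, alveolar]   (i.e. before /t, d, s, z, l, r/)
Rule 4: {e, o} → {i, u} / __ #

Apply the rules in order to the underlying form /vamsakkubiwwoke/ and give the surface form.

Rule 1 (degemination): /kk/ is a geminate; the first /k/ deletes. /ww/ is a geminate; the first /w/ deletes. /vamsakkubiwwoke/ → vamsakubiwoke.
Rule 2 (intervocalic spirantization): /k/ is a stop between vowels /a/ and /u/, so it spirantizes to the fricative [x]. /b/ is a stop between vowels /u/ and /i/, so it spirantizes to the fricative [v]. /k/ is a stop between vowels /o/ and /e/, so it spirantizes to the fricative [x]. /vamsakubiwoke/ → vamsaxuviwoxe.
Rule 3 (nasal place assimilation): /m/ precedes the alveolar consonant /s/, so it assimilates in place to [n]. /vamsaxuviwoxe/ → vansaxuviwoxe.
Rule 4 (final vowel raising): /e/ is a mid vowel in word-final position, so it raises to [i]. /vansaxuviwoxe/ → vansaxuviwoxi.

vansaxuviwoxi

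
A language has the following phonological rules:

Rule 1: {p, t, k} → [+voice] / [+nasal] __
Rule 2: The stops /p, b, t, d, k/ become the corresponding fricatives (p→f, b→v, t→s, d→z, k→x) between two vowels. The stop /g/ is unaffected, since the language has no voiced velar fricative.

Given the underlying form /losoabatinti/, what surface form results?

losoavasindi

Rule 1 (post-nasal voicing): /t/ is a voiceless stop immediately after the nasal /n/, so it voices to [d]. /losoabatinti/ → losoabatindi.
Rule 2 (intervocalic spirantization): /b/ is a stop between vowels /a/ and /a/, so it spirantizes to the fricative [v]. /t/ is a stop between vowels /a/ and /i/, so it spirantizes to the fricative [s]. /losoabatindi/ → losoavasindi.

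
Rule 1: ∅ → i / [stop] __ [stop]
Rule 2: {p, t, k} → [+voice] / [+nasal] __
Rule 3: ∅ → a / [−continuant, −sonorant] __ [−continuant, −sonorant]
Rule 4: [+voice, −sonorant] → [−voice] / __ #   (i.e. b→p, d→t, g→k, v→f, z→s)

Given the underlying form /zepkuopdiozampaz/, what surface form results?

Rule 1 (stop-cluster i-epenthesis): /p/ and /k/ form a stop–stop cluster, so [i] is inserted between them. /p/ and /d/ form a stop–stop cluster, so [i] is inserted between them. /zepkuopdiozampaz/ → zepikuopidiozampaz.
Rule 2 (post-nasal voicing): /p/ is a voiceless stop immediately after the nasal /m/, so it voices to [b]. /zepikuopidiozampaz/ → zepikuopidiozambaz.
Rule 3 (stop-cluster a-epenthesis): no segment meets the environment; /zepikuopidiozambaz/ is unchanged.
Rule 4 (final devoicing): /z/ is a voiced obstruent in word-final position, so it devoices to [s]. /zepikuopidiozambaz/ → zepikuopidiozambas.

zepikuopidiozambas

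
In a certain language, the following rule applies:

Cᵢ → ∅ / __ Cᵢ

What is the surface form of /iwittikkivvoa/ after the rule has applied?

/tt/ is a geminate; the first /t/ deletes.
/kk/ is a geminate; the first /k/ deletes.
/vv/ is a geminate; the first /v/ deletes.
The other instances of /w/, /t/, /k/, /v/ do not occur in the required environment and remain unchanged.
Surface form: [iwitikivoa].

iwitikivoa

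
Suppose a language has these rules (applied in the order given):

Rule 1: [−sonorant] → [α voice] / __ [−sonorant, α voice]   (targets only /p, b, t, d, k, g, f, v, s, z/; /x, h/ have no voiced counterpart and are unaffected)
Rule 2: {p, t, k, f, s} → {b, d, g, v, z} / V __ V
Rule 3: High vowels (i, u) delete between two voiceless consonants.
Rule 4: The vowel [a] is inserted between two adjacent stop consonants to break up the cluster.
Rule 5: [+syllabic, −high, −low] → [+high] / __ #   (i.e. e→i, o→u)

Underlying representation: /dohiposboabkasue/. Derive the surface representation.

dohibozboapakazui

Rule 1 (regressive voicing assimilation): /s/ precedes the voiced obstruent /b/, so it voices to [z] by assimilation. /b/ precedes the voiceless obstruent /k/, so it devoices to [p] by assimilation. /dohiposboabkasue/ → dohipozboapkasue.
Rule 2 (intervocalic voicing): /p/ is a voiceless obstruent between vowels /i/ and /o/, so it voices to [b]. /s/ is a voiceless obstruent between vowels /a/ and /u/, so it voices to [z]. /dohipozboapkasue/ → dohibozboapkazue.
Rule 3 (high vowel syncope): no segment meets the environment; /dohibozboapkazue/ is unchanged.
Rule 4 (stop-cluster a-epenthesis): /p/ and /k/ form a stop–stop cluster, so [a] is inserted between them. /dohibozboapkazue/ → dohibozboapakazue.
Rule 5 (final vowel raising): /e/ is a mid vowel in word-final position, so it raises to [i]. /dohibozboapakazue/ → dohibozboapakazui.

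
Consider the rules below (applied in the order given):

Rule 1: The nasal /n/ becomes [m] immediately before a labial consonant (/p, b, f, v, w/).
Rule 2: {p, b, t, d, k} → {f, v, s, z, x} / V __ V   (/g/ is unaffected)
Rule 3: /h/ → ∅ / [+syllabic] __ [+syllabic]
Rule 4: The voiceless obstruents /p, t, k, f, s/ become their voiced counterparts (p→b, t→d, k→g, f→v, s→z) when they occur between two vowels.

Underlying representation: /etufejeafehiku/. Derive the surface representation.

Rule 1 (nasal place assimilation): no segment meets the environment; /etufejeafehiku/ is unchanged.
Rule 2 (intervocalic spirantization): /t/ is a stop between vowels /e/ and /u/, so it spirantizes to the fricative [s]. /k/ is a stop between vowels /i/ and /u/, so it spirantizes to the fricative [x]. /etufejeafehiku/ → esufejeafehixu.
Rule 3 (intervocalic h-deletion): /h/ occurs between vowels /e/ and /i/, so it deletes. /esufejeafehixu/ → esufejeafeixu.
Rule 4 (intervocalic voicing): /s/ is a voiceless obstruent between vowels /e/ and /u/, so it voices to [z]. /f/ is a voiceless obstruent between vowels /u/ and /e/, so it voices to [v]. /f/ is a voiceless obstruent between vowels /a/ and /e/, so it voices to [v]. /esufejeafeixu/ → ezuvejeaveixu.

ezuvejeaveixu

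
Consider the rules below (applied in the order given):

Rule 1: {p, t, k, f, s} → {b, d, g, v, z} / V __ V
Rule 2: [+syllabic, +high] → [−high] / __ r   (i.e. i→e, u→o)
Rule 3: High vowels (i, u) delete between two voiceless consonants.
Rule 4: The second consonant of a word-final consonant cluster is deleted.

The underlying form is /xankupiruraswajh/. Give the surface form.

Rule 1 (intervocalic voicing): /p/ is a voiceless obstruent between vowels /u/ and /i/, so it voices to [b]. /xankupiruraswajh/ → xankubiruraswajh.
Rule 2 (pre-rhotic lowering): /i/ is a high vowel immediately before /r/, so it lowers to [e]. /u/ is a high vowel immediately before /r/, so it lowers to [o]. /xankubiruraswajh/ → xankuberoraswajh.
Rule 3 (high vowel syncope): no segment meets the environment; /xankuberoraswajh/ is unchanged.
Rule 4 (final cluster simplification): /h/ is the second consonant of a word-final cluster /jh/, so it deletes. /xankuberoraswajh/ → xankuberoraswaj.

xankuberoraswaj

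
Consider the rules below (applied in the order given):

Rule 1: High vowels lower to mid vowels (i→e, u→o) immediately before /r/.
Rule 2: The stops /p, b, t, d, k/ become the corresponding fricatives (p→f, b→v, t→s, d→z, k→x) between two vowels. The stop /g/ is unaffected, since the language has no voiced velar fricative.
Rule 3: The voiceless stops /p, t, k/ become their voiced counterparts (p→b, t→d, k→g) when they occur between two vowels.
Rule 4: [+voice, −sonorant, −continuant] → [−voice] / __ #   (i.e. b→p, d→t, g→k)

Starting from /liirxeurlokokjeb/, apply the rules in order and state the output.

lierxeorloxokjep

Rule 1 (pre-rhotic lowering): /i/ is a high vowel immediately before /r/, so it lowers to [e]. /u/ is a high vowel immediately before /r/, so it lowers to [o]. /liirxeurlokokjeb/ → lierxeorlokokjeb.
Rule 2 (intervocalic spirantization): /k/ is a stop between vowels /o/ and /o/, so it spirantizes to the fricative [x]. /lierxeorlokokjeb/ → lierxeorloxokjeb.
Rule 3 (intervocalic voicing): no segment meets the environment; /lierxeorloxokjeb/ is unchanged.
Rule 4 (final devoicing): /b/ is a voiced stop in word-final position, so it devoices to [p]. /lierxeorloxokjeb/ → lierxeorloxokjep.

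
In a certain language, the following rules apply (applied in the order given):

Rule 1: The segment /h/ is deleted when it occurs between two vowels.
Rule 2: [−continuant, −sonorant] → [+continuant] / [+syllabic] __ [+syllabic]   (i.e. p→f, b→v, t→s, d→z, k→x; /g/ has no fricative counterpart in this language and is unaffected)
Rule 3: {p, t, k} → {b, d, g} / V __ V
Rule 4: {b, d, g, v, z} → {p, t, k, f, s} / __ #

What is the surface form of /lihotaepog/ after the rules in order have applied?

liosaefok

Rule 1 (intervocalic h-deletion): /h/ occurs between vowels /i/ and /o/, so it deletes. /lihotaepog/ → liotaepog.
Rule 2 (intervocalic spirantization): /t/ is a stop between vowels /o/ and /a/, so it spirantizes to the fricative [s]. /p/ is a stop between vowels /e/ and /o/, so it spirantizes to the fricative [f]. /liotaepog/ → liosaefog.
Rule 3 (intervocalic voicing): no segment meets the environment; /liosaefog/ is unchanged.
Rule 4 (final devoicing): /g/ is a voiced obstruent in word-final position, so it devoices to [k]. /liosaefog/ → liosaefok.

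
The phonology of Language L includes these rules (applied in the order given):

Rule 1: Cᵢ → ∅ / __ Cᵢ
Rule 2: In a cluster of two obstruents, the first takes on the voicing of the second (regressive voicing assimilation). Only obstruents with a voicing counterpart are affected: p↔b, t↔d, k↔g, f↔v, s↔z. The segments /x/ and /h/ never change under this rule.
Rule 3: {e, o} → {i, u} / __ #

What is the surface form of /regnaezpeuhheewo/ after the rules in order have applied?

Rule 1 (degemination): /hh/ is a geminate; the first /h/ deletes. /regnaezpeuhheewo/ → regnaezpeuheewo.
Rule 2 (regressive voicing assimilation): /z/ precedes the voiceless obstruent /p/, so it devoices to [s] by assimilation. /regnaezpeuheewo/ → regnaespeuheewo.
Rule 3 (final vowel raising): /o/ is a mid vowel in word-final position, so it raises to [u]. /regnaespeuheewo/ → regnaespeuheewu.

regnaespeuheewu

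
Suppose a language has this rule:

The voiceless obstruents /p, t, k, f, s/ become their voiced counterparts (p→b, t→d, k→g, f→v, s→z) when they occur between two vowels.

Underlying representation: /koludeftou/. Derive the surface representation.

koludeftou

No segment of /koludeftou/ meets the structural description of the rule, so the form surfaces unchanged.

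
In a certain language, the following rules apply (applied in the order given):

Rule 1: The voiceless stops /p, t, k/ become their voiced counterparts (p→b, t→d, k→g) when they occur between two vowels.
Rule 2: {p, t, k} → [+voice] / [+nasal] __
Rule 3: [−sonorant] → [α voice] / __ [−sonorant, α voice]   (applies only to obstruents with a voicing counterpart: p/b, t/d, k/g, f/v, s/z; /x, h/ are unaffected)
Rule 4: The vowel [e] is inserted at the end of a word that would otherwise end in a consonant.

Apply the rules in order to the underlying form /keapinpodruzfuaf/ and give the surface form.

Rule 1 (intervocalic voicing): /p/ is a voiceless stop between vowels /a/ and /i/, so it voices to [b]. /keapinpodruzfuaf/ → keabinpodruzfuaf.
Rule 2 (post-nasal voicing): /p/ is a voiceless stop immediately after the nasal /n/, so it voices to [b]. /keabinpodruzfuaf/ → keabinbodruzfuaf.
Rule 3 (regressive voicing assimilation): /z/ precedes the voiceless obstruent /f/, so it devoices to [s] by assimilation. /keabinbodruzfuaf/ → keabinbodrusfuaf.
Rule 4 (final e-epenthesis): the form ends in the consonant /f/, so [e] is inserted word-finally. /keabinbodrusfuaf/ → keabinbodrusfuafe.

keabinbodrusfuafe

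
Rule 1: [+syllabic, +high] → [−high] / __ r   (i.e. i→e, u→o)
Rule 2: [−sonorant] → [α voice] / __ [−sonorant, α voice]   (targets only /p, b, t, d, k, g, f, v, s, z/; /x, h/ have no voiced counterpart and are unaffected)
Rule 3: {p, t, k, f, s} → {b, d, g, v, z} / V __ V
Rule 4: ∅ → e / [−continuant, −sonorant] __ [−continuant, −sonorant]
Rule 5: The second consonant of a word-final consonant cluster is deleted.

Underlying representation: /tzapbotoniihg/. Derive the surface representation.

Rule 1 (pre-rhotic lowering): no segment meets the environment; /tzapbotoniihg/ is unchanged.
Rule 2 (regressive voicing assimilation): /t/ precedes the voiced obstruent /z/, so it voices to [d] by assimilation. /p/ precedes the voiced obstruent /b/, so it voices to [b] by assimilation. /tzapbotoniihg/ → dzabbotoniihg.
Rule 3 (intervocalic voicing): /t/ is a voiceless obstruent between vowels /o/ and /o/, so it voices to [d]. /dzabbotoniihg/ → dzabbodoniihg.
Rule 4 (stop-cluster e-epenthesis): /b/ and /b/ form a stop–stop cluster, so [e] is inserted between them. /dzabbodoniihg/ → dzabebodoniihg.
Rule 5 (final cluster simplification): /g/ is the second consonant of a word-final cluster /hg/, so it deletes. /dzabebodoniihg/ → dzabebodoniih.

dzabebodoniih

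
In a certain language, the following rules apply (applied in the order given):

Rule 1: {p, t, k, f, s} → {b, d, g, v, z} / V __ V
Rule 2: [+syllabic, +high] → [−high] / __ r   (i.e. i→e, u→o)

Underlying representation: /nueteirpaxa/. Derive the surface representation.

nuedeerpaxa

Rule 1 (intervocalic voicing): /t/ is a voiceless obstruent between vowels /e/ and /e/, so it voices to [d]. /nueteirpaxa/ → nuedeirpaxa.
Rule 2 (pre-rhotic lowering): /i/ is a high vowel immediately before /r/, so it lowers to [e]. /nuedeirpaxa/ → nuedeerpaxa.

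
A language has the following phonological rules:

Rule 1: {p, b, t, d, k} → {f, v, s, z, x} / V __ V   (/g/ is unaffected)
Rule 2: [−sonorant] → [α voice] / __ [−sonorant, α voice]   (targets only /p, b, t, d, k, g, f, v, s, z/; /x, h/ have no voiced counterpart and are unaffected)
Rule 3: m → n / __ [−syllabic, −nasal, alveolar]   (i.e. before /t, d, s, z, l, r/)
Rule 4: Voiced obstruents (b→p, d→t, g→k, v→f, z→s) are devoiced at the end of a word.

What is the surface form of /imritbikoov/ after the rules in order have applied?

inridbixoof

Rule 1 (intervocalic spirantization): /k/ is a stop between vowels /i/ and /o/, so it spirantizes to the fricative [x]. /imritbikoov/ → imritbixoov.
Rule 2 (regressive voicing assimilation): /t/ precedes the voiced obstruent /b/, so it voices to [d] by assimilation. /imritbixoov/ → imridbixoov.
Rule 3 (nasal place assimilation): /m/ precedes the alveolar consonant /r/, so it assimilates in place to [n]. /imridbixoov/ → inridbixoov.
Rule 4 (final devoicing): /v/ is a voiced obstruent in word-final position, so it devoices to [f]. /inridbixoov/ → inridbixoof.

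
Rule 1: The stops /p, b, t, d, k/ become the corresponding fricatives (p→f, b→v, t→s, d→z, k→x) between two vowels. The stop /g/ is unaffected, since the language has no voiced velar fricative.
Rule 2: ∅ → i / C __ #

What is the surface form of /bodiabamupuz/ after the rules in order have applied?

boziavamufuzi

Rule 1 (intervocalic spirantization): /d/ is a stop between vowels /o/ and /i/, so it spirantizes to the fricative [z]. /b/ is a stop between vowels /a/ and /a/, so it spirantizes to the fricative [v]. /p/ is a stop between vowels /u/ and /u/, so it spirantizes to the fricative [f]. /bodiabamupuz/ → boziavamufuz.
Rule 2 (final i-epenthesis): the form ends in the consonant /z/, so [i] is inserted word-finally. /boziavamufuz/ → boziavamufuzi.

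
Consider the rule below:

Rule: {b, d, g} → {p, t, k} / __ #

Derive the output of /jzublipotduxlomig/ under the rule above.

Scanning /jzublipotduxlomig/: /b/ at position 4 is not in the conditioning environment; /d/ at position 10 is not in the conditioning environment; /g/ is a voiced stop in word-final position, so it devoices to [k].
Result: [jzublipotduxlomik].

jzublipotduxlomik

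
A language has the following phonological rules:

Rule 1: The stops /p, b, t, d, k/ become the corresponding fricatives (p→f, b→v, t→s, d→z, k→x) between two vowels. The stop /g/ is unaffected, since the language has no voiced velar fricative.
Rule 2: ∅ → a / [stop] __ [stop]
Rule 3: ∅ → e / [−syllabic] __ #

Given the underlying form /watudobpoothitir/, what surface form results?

wasuzobapoothisire

Rule 1 (intervocalic spirantization): /t/ is a stop between vowels /a/ and /u/, so it spirantizes to the fricative [s]. /d/ is a stop between vowels /u/ and /o/, so it spirantizes to the fricative [z]. /t/ is a stop between vowels /i/ and /i/, so it spirantizes to the fricative [s]. /watudobpoothitir/ → wasuzobpoothisir.
Rule 2 (stop-cluster a-epenthesis): /b/ and /p/ form a stop–stop cluster, so [a] is inserted between them. /wasuzobpoothisir/ → wasuzobapoothisir.
Rule 3 (final e-epenthesis): the form ends in the consonant /r/, so [e] is inserted word-finally. /wasuzobapoothisir/ → wasuzobapoothisire.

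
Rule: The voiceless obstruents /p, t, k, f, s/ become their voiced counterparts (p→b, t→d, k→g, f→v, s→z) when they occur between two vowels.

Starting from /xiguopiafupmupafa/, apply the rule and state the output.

/p/ is a voiceless obstruent between vowels /o/ and /i/, so it voices to [b].
/f/ is a voiceless obstruent between vowels /a/ and /u/, so it voices to [v].
/p/ is a voiceless obstruent between vowels /u/ and /a/, so it voices to [b].
/f/ is a voiceless obstruent between vowels /a/ and /a/, so it voices to [v].
The other instance of /p/ does not occur in the required environment and remains unchanged.
Surface form: [xiguobiavupmubava].

xiguobiavupmubava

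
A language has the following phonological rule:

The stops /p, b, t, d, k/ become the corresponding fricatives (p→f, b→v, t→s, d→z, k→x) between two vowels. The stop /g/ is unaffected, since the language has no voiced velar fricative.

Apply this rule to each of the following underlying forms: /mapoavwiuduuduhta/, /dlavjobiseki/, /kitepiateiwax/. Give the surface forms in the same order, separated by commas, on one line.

mafoavwiuzuuzuhta, dlavjovisexi, kisefiaseiwax

/mapoavwiuduuduhta/: /p/ is a stop between vowels /a/ and /o/, so it spirantizes to the fricative [f]. /d/ is a stop between vowels /u/ and /u/, so it spirantizes to the fricative [z]. /d/ is a stop between vowels /u/ and /u/, so it spirantizes to the fricative [z]. → [mafoavwiuzuuzuhta].
/dlavjobiseki/: /b/ is a stop between vowels /o/ and /i/, so it spirantizes to the fricative [v]. /k/ is a stop between vowels /e/ and /i/, so it spirantizes to the fricative [x]. → [dlavjovisexi].
/kitepiateiwax/: /t/ is a stop between vowels /i/ and /e/, so it spirantizes to the fricative [s]. /p/ is a stop between vowels /e/ and /i/, so it spirantizes to the fricative [f]. /t/ is a stop between vowels /a/ and /e/, so it spirantizes to the fricative [s]. → [kisefiaseiwax].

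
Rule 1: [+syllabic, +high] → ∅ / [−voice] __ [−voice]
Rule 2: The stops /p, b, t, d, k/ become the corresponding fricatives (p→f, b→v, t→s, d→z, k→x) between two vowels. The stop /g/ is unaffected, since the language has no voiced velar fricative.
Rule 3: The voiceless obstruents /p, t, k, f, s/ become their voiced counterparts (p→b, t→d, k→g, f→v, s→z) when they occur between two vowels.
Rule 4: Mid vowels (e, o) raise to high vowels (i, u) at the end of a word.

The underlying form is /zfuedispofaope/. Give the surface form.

Rule 1 (high vowel syncope): no segment meets the environment; /zfuedispofaope/ is unchanged.
Rule 2 (intervocalic spirantization): /d/ is a stop between vowels /e/ and /i/, so it spirantizes to the fricative [z]. /p/ is a stop between vowels /o/ and /e/, so it spirantizes to the fricative [f]. /zfuedispofaope/ → zfuezispofaofe.
Rule 3 (intervocalic voicing): /f/ is a voiceless obstruent between vowels /o/ and /a/, so it voices to [v]. /f/ is a voiceless obstruent between vowels /o/ and /e/, so it voices to [v]. /zfuezispofaofe/ → zfuezispovaove.
Rule 4 (final vowel raising): /e/ is a mid vowel in word-final position, so it raises to [i]. /zfuezispovaove/ → zfuezispovaovi.

zfuezispovaovi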